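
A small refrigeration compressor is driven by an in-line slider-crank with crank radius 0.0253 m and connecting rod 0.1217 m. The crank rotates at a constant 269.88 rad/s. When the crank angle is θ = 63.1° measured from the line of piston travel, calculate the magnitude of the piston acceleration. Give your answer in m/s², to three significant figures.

ω = 269.9 rad/s
x(θ) = r cosθ + √(L² − r² sin²θ); with ω constant, a = ω²·d²x/dθ².
d²x/dθ² = −r cosθ − r²(cos2θ)/√u − r⁴ sin²2θ/(4u^{3/2}),  u = L² − r² sin²θ = 0.0143018 m².
Substituting r = 0.0253 m, L = 0.1217 m, θ = 63.1°: d²x/dθ² = -0.0083245 m.
a = ω²·d²x/dθ² = (269.9)²·(-0.0083245) = -606.31 m/s²;  |a| = 606.31 m/s².

606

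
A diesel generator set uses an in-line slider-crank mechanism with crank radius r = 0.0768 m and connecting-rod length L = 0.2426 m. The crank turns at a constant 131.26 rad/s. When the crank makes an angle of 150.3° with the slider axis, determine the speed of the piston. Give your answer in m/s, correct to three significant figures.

3.60

ω = 131.3 rad/s
For an in-line slider-crank, x = r cosθ + √(L² − r² sin²θ), so v = −rω sinθ·[1 + r cosθ/√(L² − r² sin²θ)].
With r = 0.0768 m, L = 0.2426 m, θ = 150.3°: √(L² − r² sin²θ) = 0.2396 m.
v = −0.0768·131.3·0.49546·[1 + 0.0768·-0.86863/0.2396] = -3.604 m/s.
|v| = 3.604 m/s.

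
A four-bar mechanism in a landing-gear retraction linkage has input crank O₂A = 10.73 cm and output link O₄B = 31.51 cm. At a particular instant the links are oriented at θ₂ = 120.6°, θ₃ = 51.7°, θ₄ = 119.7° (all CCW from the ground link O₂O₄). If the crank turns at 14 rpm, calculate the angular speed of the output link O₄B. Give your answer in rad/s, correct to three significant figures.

0.502

ω₂ = 1.466 rad/s (from 14 rpm).
Differentiating the loop-closure r₂e^{iθ₂}+r₃e^{iθ₃}=r₁+r₄e^{iθ₄} gives r₂ω₂e^{iθ₂}+r₃ω₃e^{iθ₃}=r₄ω₄e^{iθ₄}.
Eliminating the other unknown: ω₄ = r₂ω₂ sin(θ₂−θ₃) / [r₄ sin(θ₄−θ₃)].
Numerator sine = +0.93295; denominator sine = +0.92718.
Result = 0.1073·1.466·(+0.93295) / (0.3151·(+0.92718)) = +0.50235 rad/s; magnitude 0.50235 rad/s.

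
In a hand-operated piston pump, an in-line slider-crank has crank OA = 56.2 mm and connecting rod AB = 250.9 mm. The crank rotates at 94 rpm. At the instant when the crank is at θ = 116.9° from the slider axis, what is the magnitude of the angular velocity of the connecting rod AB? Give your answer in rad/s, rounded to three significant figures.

ω = 9.844 rad/s (converted from 94 rpm).
The rod makes angle φ with the slider axis where L sinφ = r sinθ; differentiating, L cosφ·φ̇ = r ω cosθ.
L cosφ = √(L² − r² sin²θ) = 0.24584 m.
|ω_rod| = r ω |cosθ| / √(L² − r² sin²θ) = 0.0562·9.844·0.45243/0.24584 = 1.0181 rad/s.

1.02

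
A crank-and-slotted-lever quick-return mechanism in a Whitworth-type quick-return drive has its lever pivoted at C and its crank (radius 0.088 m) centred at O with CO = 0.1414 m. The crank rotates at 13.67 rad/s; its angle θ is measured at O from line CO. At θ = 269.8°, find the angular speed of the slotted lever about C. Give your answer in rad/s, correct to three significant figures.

ω = 13.67 rad/s
Crank pin A relative to C: A = (d + r cosθ, r sinθ); lever angle φ = atan2(r sinθ, d + r cosθ).
Differentiating tanφ: φ̇ = rω(d cosθ + r)/(d² + r² + 2dr cosθ).
d² + r² + 2dr cosθ = |CA|² = 0.0276511 m²;  d cosθ + r = +0.087506 m.
|ω_lever| = |0.088·13.67·+0.087506| / 0.0276511 = 3.807 rad/s.

3.81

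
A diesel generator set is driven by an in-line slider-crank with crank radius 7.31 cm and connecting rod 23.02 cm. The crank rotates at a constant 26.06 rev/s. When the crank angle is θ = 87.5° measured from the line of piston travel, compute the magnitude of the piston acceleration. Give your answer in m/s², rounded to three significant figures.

ω = 2π·26.1 = 163.7 rad/s
x(θ) = r cosθ + √(L² − r² sin²θ); with ω constant, a = ω²·d²x/dθ².
d²x/dθ² = −r cosθ − r²(cos2θ)/√u − r⁴ sin²2θ/(4u^{3/2}),  u = L² − r² sin²θ = 0.0476586 m².
Substituting r = 0.0731 m, L = 0.2302 m, θ = 87.5°: d²x/dθ² = +0.02119 m.
a = ω²·d²x/dθ² = (163.7)²·(+0.02119) = +568.13 m/s²;  |a| = 568.13 m/s².

568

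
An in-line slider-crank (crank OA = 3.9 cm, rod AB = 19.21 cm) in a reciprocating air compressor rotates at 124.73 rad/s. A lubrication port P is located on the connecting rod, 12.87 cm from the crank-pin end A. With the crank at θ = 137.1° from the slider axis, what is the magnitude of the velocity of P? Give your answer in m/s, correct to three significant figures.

ω = 124.7 rad/s.  Crank-pin speed |V_A| = rω = 4.8645 m/s, perpendicular to OA.
Rod angle: sinφ = −(r/L) sinθ ⇒ φ = -7.944°; ω_rod = −rω cosθ/√(L²−r²sin²θ) = +18.73 rad/s.
V_P = V_A + ω_rod × AP, with AP = 0.1287 m along the rod.
Components: V_Px = −rω sinθ − a·ω_rod·sinφ = -2.9782 m/s;  V_Py = rω cosθ + a·ω_rod·cosφ = -1.1761 m/s.
|V_P| = √(V_Px² + V_Py²) = 3.202 m/s.

3.20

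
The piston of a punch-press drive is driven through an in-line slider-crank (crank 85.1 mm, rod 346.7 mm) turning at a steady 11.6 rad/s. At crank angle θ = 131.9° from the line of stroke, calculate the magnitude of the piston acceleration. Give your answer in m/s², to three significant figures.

ω = 11.6 rad/s
x(θ) = r cosθ + √(L² − r² sin²θ); with ω constant, a = ω²·d²x/dθ².
d²x/dθ² = −r cosθ − r²(cos2θ)/√u − r⁴ sin²2θ/(4u^{3/2}),  u = L² − r² sin²θ = 0.116189 m².
Substituting r = 0.0851 m, L = 0.3467 m, θ = 131.9°: d²x/dθ² = +0.0588 m.
a = ω²·d²x/dθ² = (11.6)²·(+0.0588) = +7.9121 m/s²;  |a| = 7.9121 m/s².

7.91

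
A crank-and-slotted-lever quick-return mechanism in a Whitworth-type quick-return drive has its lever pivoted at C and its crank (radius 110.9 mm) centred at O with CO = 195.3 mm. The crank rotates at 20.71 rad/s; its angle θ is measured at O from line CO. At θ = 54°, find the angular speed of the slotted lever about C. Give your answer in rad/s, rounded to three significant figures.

ω = 20.71 rad/s
Crank pin A relative to C: A = (d + r cosθ, r sinθ); lever angle φ = atan2(r sinθ, d + r cosθ).
Differentiating tanφ: φ̇ = rω(d cosθ + r)/(d² + r² + 2dr cosθ).
d² + r² + 2dr cosθ = |CA|² = 0.0759023 m²;  d cosθ + r = +0.22569 m.
|ω_lever| = |0.1109·20.71·+0.22569| / 0.0759023 = 6.8293 rad/s.

6.83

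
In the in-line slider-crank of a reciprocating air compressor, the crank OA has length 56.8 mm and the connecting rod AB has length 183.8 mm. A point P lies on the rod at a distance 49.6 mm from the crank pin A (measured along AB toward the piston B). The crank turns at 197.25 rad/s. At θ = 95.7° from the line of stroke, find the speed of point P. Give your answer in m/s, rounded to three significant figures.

ω = 197.2 rad/s.  Crank-pin speed |V_A| = rω = 11.204 m/s, perpendicular to OA.
Rod angle: sinφ = −(r/L) sinθ ⇒ φ = -17.909°; ω_rod = −rω cosθ/√(L²−r²sin²θ) = +6.3625 rad/s.
V_P = V_A + ω_rod × AP, with AP = 0.0496 m along the rod.
Components: V_Px = −rω sinθ − a·ω_rod·sinφ = -11.051 m/s;  V_Py = rω cosθ + a·ω_rod·cosφ = -0.81247 m/s.
|V_P| = √(V_Px² + V_Py²) = 11.081 m/s.

11.1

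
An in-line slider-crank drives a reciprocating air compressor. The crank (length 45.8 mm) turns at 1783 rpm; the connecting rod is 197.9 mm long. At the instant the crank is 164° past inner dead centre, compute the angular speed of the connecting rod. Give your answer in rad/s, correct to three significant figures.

41.6

ω = 186.7 rad/s (converted from 1783 rpm).
The rod makes angle φ with the slider axis where L sinφ = r sinθ; differentiating, L cosφ·φ̇ = r ω cosθ.
L cosφ = √(L² − r² sin²θ) = 0.1975 m.
|ω_rod| = r ω |cosθ| / √(L² − r² sin²θ) = 0.0458·186.7·0.96126/0.1975 = 41.622 rad/s.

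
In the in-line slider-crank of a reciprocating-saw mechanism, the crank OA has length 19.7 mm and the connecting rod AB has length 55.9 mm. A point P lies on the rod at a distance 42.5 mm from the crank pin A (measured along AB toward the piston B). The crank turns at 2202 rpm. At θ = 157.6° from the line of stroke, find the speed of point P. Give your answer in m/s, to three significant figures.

ω = 230.6 rad/s.  Crank-pin speed |V_A| = rω = 4.5427 m/s, perpendicular to OA.
Rod angle: sinφ = −(r/L) sinθ ⇒ φ = -7.718°; ω_rod = −rω cosθ/√(L²−r²sin²θ) = +75.819 rad/s.
V_P = V_A + ω_rod × AP, with AP = 0.0425 m along the rod.
Components: V_Px = −rω sinθ − a·ω_rod·sinφ = -1.2983 m/s;  V_Py = rω cosθ + a·ω_rod·cosφ = -1.0068 m/s.
|V_P| = √(V_Px² + V_Py²) = 1.6429 m/s.

1.64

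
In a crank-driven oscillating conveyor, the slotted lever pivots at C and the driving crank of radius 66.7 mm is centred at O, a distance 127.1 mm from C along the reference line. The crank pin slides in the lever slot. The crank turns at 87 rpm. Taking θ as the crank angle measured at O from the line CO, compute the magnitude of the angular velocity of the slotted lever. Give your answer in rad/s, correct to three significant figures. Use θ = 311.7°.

2.88

ω = 9.111 rad/s (from 87 rpm).
Crank pin A relative to C: A = (d + r cosθ, r sinθ); lever angle φ = atan2(r sinθ, d + r cosθ).
Differentiating tanφ: φ̇ = rω(d cosθ + r)/(d² + r² + 2dr cosθ).
d² + r² + 2dr cosθ = |CA|² = 0.0318824 m²;  d cosθ + r = +0.15125 m.
|ω_lever| = |0.0667·9.111·+0.15125| / 0.0318824 = 2.8828 rad/s.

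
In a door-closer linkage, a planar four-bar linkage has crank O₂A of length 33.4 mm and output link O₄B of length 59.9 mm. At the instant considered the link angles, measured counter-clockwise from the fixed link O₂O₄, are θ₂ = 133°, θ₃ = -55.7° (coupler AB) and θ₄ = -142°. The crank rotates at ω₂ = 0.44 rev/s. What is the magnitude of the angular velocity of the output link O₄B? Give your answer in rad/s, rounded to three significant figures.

0.234

ω₂ = 2.765 rad/s (from 0.44 rev/s).
Differentiating the loop-closure r₂e^{iθ₂}+r₃e^{iθ₃}=r₁+r₄e^{iθ₄} gives r₂ω₂e^{iθ₂}+r₃ω₃e^{iθ₃}=r₄ω₄e^{iθ₄}.
Eliminating the other unknown: ω₄ = r₂ω₂ sin(θ₂−θ₃) / [r₄ sin(θ₄−θ₃)].
Numerator sine = -0.15126; denominator sine = -0.99792.
Result = 0.0334·2.765·(-0.15126) / (0.0599·(-0.99792)) = +0.23366 rad/s; magnitude 0.23366 rad/s.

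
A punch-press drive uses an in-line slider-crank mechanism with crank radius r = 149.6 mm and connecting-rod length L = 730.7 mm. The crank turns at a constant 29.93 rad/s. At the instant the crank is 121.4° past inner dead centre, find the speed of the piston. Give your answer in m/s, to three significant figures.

ω = 29.93 rad/s
For an in-line slider-crank, x = r cosθ + √(L² − r² sin²θ), so v = −rω sinθ·[1 + r cosθ/√(L² − r² sin²θ)].
With r = 0.1496 m, L = 0.7307 m, θ = 121.4°: √(L² − r² sin²θ) = 0.71946 m.
v = −0.1496·29.93·0.85355·[1 + 0.1496·-0.52101/0.71946] = -3.4078 m/s.
|v| = 3.4078 m/s.

3.41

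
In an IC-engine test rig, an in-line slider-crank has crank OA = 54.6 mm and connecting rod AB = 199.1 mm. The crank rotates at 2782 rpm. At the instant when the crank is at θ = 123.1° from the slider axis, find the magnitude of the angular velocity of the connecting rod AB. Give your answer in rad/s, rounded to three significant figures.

ω = 291.3 rad/s (converted from 2782 rpm).
The rod makes angle φ with the slider axis where L sinφ = r sinθ; differentiating, L cosφ·φ̇ = r ω cosθ.
L cosφ = √(L² − r² sin²θ) = 0.19377 m.
|ω_rod| = r ω |cosθ| / √(L² − r² sin²θ) = 0.0546·291.3·0.54610/0.19377 = 44.829 rad/s.

44.8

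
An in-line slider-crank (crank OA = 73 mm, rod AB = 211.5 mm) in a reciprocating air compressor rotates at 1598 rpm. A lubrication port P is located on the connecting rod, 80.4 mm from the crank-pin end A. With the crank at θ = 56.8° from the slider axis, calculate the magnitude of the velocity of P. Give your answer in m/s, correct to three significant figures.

11.7

ω = 167.3 rad/s.  Crank-pin speed |V_A| = rω = 12.216 m/s, perpendicular to OA.
Rod angle: sinφ = −(r/L) sinθ ⇒ φ = -16.787°; ω_rod = −rω cosθ/√(L²−r²sin²θ) = -33.034 rad/s.
V_P = V_A + ω_rod × AP, with AP = 0.0804 m along the rod.
Components: V_Px = −rω sinθ − a·ω_rod·sinφ = -10.989 m/s;  V_Py = rω cosθ + a·ω_rod·cosφ = +4.1462 m/s.
|V_P| = √(V_Px² + V_Py²) = 11.745 m/s.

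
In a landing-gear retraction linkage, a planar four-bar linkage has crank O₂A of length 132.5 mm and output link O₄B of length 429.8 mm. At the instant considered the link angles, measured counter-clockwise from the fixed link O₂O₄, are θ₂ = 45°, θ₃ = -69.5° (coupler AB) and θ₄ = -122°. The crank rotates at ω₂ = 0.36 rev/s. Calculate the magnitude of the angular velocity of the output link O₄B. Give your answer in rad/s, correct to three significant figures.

ω₂ = 2.262 rad/s (from 0.36 rev/s).
Differentiating the loop-closure r₂e^{iθ₂}+r₃e^{iθ₃}=r₁+r₄e^{iθ₄} gives r₂ω₂e^{iθ₂}+r₃ω₃e^{iθ₃}=r₄ω₄e^{iθ₄}.
Eliminating the other unknown: ω₄ = r₂ω₂ sin(θ₂−θ₃) / [r₄ sin(θ₄−θ₃)].
Numerator sine = +0.90996; denominator sine = -0.79335.
Result = 0.1325·2.262·(+0.90996) / (0.4298·(-0.79335)) = -0.79981 rad/s; magnitude 0.79981 rad/s.

0.800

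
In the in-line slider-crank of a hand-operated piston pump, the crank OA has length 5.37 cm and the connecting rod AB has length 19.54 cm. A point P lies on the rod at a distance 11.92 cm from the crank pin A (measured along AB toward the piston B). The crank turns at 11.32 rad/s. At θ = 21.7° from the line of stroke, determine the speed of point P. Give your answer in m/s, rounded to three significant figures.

ω = 11.32 rad/s.  Crank-pin speed |V_A| = rω = 0.60788 m/s, perpendicular to OA.
Rod angle: sinφ = −(r/L) sinθ ⇒ φ = -5.832°; ω_rod = −rω cosθ/√(L²−r²sin²θ) = -2.9055 rad/s.
V_P = V_A + ω_rod × AP, with AP = 0.1192 m along the rod.
Components: V_Px = −rω sinθ − a·ω_rod·sinφ = -0.25996 m/s;  V_Py = rω cosθ + a·ω_rod·cosφ = +0.22026 m/s.
|V_P| = √(V_Px² + V_Py²) = 0.34072 m/s.

0.341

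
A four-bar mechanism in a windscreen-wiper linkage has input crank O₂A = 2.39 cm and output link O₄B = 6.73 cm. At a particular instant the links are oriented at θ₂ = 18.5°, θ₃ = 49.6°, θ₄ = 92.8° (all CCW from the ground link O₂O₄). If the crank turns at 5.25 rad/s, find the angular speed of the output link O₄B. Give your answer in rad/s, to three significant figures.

ω₂ = 5.25 rad/s
Differentiating the loop-closure r₂e^{iθ₂}+r₃e^{iθ₃}=r₁+r₄e^{iθ₄} gives r₂ω₂e^{iθ₂}+r₃ω₃e^{iθ₃}=r₄ω₄e^{iθ₄}.
Eliminating the other unknown: ω₄ = r₂ω₂ sin(θ₂−θ₃) / [r₄ sin(θ₄−θ₃)].
Numerator sine = -0.51653; denominator sine = +0.68455.
Result = 0.0239·5.25·(-0.51653) / (0.0673·(+0.68455)) = -1.4068 rad/s; magnitude 1.4068 rad/s.

1.41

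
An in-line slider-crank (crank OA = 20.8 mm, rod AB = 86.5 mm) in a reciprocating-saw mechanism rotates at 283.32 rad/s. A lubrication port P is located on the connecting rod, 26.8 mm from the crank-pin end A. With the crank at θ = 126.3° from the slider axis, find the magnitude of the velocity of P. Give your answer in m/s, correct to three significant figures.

ω = 283.3 rad/s.  Crank-pin speed |V_A| = rω = 5.8931 m/s, perpendicular to OA.
Rod angle: sinφ = −(r/L) sinθ ⇒ φ = -11.174°; ω_rod = −rω cosθ/√(L²−r²sin²θ) = +41.112 rad/s.
V_P = V_A + ω_rod × AP, with AP = 0.0268 m along the rod.
Components: V_Px = −rω sinθ − a·ω_rod·sinφ = -4.5359 m/s;  V_Py = rω cosθ + a·ω_rod·cosφ = -2.4079 m/s.
|V_P| = √(V_Px² + V_Py²) = 5.1353 m/s.

5.14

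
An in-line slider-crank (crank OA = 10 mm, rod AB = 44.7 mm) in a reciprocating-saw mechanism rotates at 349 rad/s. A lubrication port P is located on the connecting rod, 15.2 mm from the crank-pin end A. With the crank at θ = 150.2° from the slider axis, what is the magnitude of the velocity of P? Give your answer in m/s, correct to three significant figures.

2.57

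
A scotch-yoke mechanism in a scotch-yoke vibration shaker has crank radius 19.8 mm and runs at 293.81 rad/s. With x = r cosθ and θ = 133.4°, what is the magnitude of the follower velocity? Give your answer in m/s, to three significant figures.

ω = 293.8 rad/s
x = r cosθ ⇒ ẋ = −rω sinθ.
|v| = rω|sinθ| = 0.0198·293.8·|sin 133.4°| = 4.2268 m/s.

4.23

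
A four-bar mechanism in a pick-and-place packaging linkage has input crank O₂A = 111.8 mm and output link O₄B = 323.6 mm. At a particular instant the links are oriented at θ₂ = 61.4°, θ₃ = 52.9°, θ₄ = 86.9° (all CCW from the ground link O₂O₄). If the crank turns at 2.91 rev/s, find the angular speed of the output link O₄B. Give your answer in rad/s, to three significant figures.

ω₂ = 18.28 rad/s (from 2.91 rev/s).
Differentiating the loop-closure r₂e^{iθ₂}+r₃e^{iθ₃}=r₁+r₄e^{iθ₄} gives r₂ω₂e^{iθ₂}+r₃ω₃e^{iθ₃}=r₄ω₄e^{iθ₄}.
Eliminating the other unknown: ω₄ = r₂ω₂ sin(θ₂−θ₃) / [r₄ sin(θ₄−θ₃)].
Numerator sine = +0.14781; denominator sine = +0.55919.
Result = 0.1118·18.28·(+0.14781) / (0.3236·(+0.55919)) = +1.6697 rad/s; magnitude 1.6697 rad/s.

1.67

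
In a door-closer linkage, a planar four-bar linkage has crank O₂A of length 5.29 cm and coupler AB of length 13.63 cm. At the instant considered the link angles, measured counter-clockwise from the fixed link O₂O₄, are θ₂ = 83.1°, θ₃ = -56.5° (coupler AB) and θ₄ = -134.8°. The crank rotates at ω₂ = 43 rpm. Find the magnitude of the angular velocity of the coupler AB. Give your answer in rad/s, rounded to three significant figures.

ω₂ = 4.503 rad/s (from 43 rpm).
Differentiating the loop-closure r₂e^{iθ₂}+r₃e^{iθ₃}=r₁+r₄e^{iθ₄} gives r₂ω₂e^{iθ₂}+r₃ω₃e^{iθ₃}=r₄ω₄e^{iθ₄}.
Eliminating the other unknown: ω₃ = r₂ω₂ sin(θ₄−θ₂) / [r₃ sin(θ₃−θ₄)].
Numerator sine = +0.61429; denominator sine = +0.97922.
Result = 0.0529·4.503·(+0.61429) / (0.1363·(+0.97922)) = +1.0963 rad/s; magnitude 1.0963 rad/s.

1.10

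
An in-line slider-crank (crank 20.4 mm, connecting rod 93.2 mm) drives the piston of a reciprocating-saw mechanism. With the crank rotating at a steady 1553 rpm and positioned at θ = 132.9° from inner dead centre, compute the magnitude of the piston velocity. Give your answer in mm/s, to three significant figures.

ω = 2π·1553/60 = 162.6 rad/s
For an in-line slider-crank, x = r cosθ + √(L² − r² sin²θ), so v = −rω sinθ·[1 + r cosθ/√(L² − r² sin²θ)].
With r = 0.0204 m, L = 0.0932 m, θ = 132.9°: √(L² − r² sin²θ) = 0.091994 m.
v = −0.0204·162.6·0.73254·[1 + 0.0204·-0.68072/0.091994] = -2.0635 m/s.
|v| = 2.0635 m/s = 2063.5 mm/s.

2060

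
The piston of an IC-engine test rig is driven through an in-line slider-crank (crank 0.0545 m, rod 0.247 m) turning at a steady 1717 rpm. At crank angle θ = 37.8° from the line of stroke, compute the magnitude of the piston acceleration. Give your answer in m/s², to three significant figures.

ω = 2π·1717/60 = 179.8 rad/s
x(θ) = r cosθ + √(L² − r² sin²θ); with ω constant, a = ω²·d²x/dθ².
d²x/dθ² = −r cosθ − r²(cos2θ)/√u − r⁴ sin²2θ/(4u^{3/2}),  u = L² − r² sin²θ = 0.0598932 m².
Substituting r = 0.0545 m, L = 0.247 m, θ = 37.8°: d²x/dθ² = -0.046223 m.
a = ω²·d²x/dθ² = (179.8)²·(-0.046223) = -1494.4 m/s²;  |a| = 1494.4 m/s².

1490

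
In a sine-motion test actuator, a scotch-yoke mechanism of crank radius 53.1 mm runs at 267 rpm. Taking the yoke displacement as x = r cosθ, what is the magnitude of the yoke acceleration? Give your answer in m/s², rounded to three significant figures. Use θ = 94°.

ω = 27.96 rad/s (from 267 rpm).
x = r cosθ ⇒ ẍ = −rω² cosθ (ω constant).
|a| = rω²|cosθ| = 0.0531·(27.96)²·|cos 94°| = 2.8957 m/s².

2.90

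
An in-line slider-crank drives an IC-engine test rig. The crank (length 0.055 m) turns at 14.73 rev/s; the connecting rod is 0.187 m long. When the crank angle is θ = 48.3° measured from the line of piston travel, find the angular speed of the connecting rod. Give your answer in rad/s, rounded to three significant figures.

18.6

ω = 92.55 rad/s (converted from 14.73 rev/s).
The rod makes angle φ with the slider axis where L sinφ = r sinθ; differentiating, L cosφ·φ̇ = r ω cosθ.
L cosφ = √(L² − r² sin²θ) = 0.18244 m.
|ω_rod| = r ω |cosθ| / √(L² − r² sin²θ) = 0.055·92.55·0.66523/0.18244 = 18.561 rad/s.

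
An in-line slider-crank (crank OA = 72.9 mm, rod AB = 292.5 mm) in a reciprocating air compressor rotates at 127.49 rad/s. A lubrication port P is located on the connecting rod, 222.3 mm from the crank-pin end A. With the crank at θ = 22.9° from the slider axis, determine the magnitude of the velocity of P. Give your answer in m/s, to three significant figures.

ω = 127.5 rad/s.  Crank-pin speed |V_A| = rω = 9.294 m/s, perpendicular to OA.
Rod angle: sinφ = −(r/L) sinθ ⇒ φ = -5.565°; ω_rod = −rω cosθ/√(L²−r²sin²θ) = -29.409 rad/s.
V_P = V_A + ω_rod × AP, with AP = 0.2223 m along the rod.
Components: V_Px = −rω sinθ − a·ω_rod·sinφ = -4.2506 m/s;  V_Py = rω cosθ + a·ω_rod·cosφ = +2.0548 m/s.
|V_P| = √(V_Px² + V_Py²) = 4.7211 m/s.

4.72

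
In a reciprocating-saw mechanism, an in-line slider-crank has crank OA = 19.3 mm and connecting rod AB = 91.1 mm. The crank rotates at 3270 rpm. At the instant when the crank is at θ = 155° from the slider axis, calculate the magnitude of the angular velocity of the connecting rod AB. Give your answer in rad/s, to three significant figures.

ω = 342.4 rad/s (converted from 3270 rpm).
The rod makes angle φ with the slider axis where L sinφ = r sinθ; differentiating, L cosφ·φ̇ = r ω cosθ.
L cosφ = √(L² − r² sin²θ) = 0.090734 m.
|ω_rod| = r ω |cosθ| / √(L² − r² sin²θ) = 0.0193·342.4·0.90631/0.090734 = 66.014 rad/s.

66.0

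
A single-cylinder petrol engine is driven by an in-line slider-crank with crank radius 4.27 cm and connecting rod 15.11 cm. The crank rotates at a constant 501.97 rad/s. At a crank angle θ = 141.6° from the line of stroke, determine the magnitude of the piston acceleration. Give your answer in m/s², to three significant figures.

ω = 502 rad/s
x(θ) = r cosθ + √(L² − r² sin²θ); with ω constant, a = ω²·d²x/dθ².
d²x/dθ² = −r cosθ − r²(cos2θ)/√u − r⁴ sin²2θ/(4u^{3/2}),  u = L² − r² sin²θ = 0.0221277 m².
Substituting r = 0.0427 m, L = 0.1511 m, θ = 141.6°: d²x/dθ² = +0.030425 m.
a = ω²·d²x/dθ² = (502)²·(+0.030425) = +7666.4 m/s²;  |a| = 7666.4 m/s².

7670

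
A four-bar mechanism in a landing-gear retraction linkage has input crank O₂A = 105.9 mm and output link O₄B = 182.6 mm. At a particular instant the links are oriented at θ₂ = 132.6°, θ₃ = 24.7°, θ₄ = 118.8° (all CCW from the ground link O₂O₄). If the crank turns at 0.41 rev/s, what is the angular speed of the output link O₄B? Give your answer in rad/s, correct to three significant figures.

ω₂ = 2.576 rad/s (from 0.41 rev/s).
Differentiating the loop-closure r₂e^{iθ₂}+r₃e^{iθ₃}=r₁+r₄e^{iθ₄} gives r₂ω₂e^{iθ₂}+r₃ω₃e^{iθ₃}=r₄ω₄e^{iθ₄}.
Eliminating the other unknown: ω₄ = r₂ω₂ sin(θ₂−θ₃) / [r₄ sin(θ₄−θ₃)].
Numerator sine = +0.95159; denominator sine = +0.99744.
Result = 0.1059·2.576·(+0.95159) / (0.1826·(+0.99744)) = +1.4254 rad/s; magnitude 1.4254 rad/s.

1.43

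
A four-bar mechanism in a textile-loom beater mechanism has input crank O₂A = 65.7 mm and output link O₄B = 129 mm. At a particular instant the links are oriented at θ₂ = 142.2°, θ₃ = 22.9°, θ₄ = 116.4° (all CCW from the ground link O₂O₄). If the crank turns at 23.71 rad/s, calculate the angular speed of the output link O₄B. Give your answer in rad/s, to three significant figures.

ω₂ = 23.71 rad/s
Differentiating the loop-closure r₂e^{iθ₂}+r₃e^{iθ₃}=r₁+r₄e^{iθ₄} gives r₂ω₂e^{iθ₂}+r₃ω₃e^{iθ₃}=r₄ω₄e^{iθ₄}.
Eliminating the other unknown: ω₄ = r₂ω₂ sin(θ₂−θ₃) / [r₄ sin(θ₄−θ₃)].
Numerator sine = +0.87207; denominator sine = +0.99813.
Result = 0.0657·23.71·(+0.87207) / (0.129·(+0.99813)) = +10.55 rad/s; magnitude 10.55 rad/s.

10.6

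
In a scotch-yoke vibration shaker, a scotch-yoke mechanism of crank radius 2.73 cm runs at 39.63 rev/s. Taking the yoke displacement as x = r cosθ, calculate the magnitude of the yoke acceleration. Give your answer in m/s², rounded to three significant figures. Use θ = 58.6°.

ω = 249 rad/s (from 39.63 rev/s).
x = r cosθ ⇒ ẍ = −rω² cosθ (ω constant).
|a| = rω²|cosθ| = 0.0273·(249)²·|cos 58.6°| = 881.89 m/s².

882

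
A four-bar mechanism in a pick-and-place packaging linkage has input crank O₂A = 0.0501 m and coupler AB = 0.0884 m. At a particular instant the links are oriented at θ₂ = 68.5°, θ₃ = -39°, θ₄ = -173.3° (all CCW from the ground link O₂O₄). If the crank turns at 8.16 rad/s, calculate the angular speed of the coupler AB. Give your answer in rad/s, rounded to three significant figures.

5.69

ω₂ = 8.16 rad/s
Differentiating the loop-closure r₂e^{iθ₂}+r₃e^{iθ₃}=r₁+r₄e^{iθ₄} gives r₂ω₂e^{iθ₂}+r₃ω₃e^{iθ₃}=r₄ω₄e^{iθ₄}.
Eliminating the other unknown: ω₃ = r₂ω₂ sin(θ₄−θ₂) / [r₃ sin(θ₃−θ₄)].
Numerator sine = +0.88130; denominator sine = +0.71569.
Result = 0.0501·8.16·(+0.88130) / (0.0884·(+0.71569)) = +5.6947 rad/s; magnitude 5.6947 rad/s.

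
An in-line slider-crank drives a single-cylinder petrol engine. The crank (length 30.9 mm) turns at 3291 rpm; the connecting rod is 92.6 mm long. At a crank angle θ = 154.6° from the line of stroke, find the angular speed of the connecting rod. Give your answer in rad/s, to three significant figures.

105

ω = 344.6 rad/s (converted from 3291 rpm).
The rod makes angle φ with the slider axis where L sinφ = r sinθ; differentiating, L cosφ·φ̇ = r ω cosθ.
L cosφ = √(L² − r² sin²θ) = 0.091647 m.
|ω_rod| = r ω |cosθ| / √(L² − r² sin²θ) = 0.0309·344.6·0.90334/0.091647 = 104.97 rad/s.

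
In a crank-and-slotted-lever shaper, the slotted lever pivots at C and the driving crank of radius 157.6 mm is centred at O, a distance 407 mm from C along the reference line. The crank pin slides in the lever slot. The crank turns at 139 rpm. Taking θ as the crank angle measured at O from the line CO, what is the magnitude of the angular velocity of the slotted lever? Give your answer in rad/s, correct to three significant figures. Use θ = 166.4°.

ω = 14.56 rad/s (from 139 rpm).
Crank pin A relative to C: A = (d + r cosθ, r sinθ); lever angle φ = atan2(r sinθ, d + r cosθ).
Differentiating tanφ: φ̇ = rω(d cosθ + r)/(d² + r² + 2dr cosθ).
d² + r² + 2dr cosθ = |CA|² = 0.0657974 m²;  d cosθ + r = -0.23799 m.
|ω_lever| = |0.1576·14.56·-0.23799| / 0.0657974 = 8.2975 rad/s.

8.30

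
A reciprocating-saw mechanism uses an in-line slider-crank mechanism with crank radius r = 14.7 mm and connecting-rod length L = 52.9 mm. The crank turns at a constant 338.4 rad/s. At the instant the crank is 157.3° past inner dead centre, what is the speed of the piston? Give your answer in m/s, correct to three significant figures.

1.42

ω = 338.4 rad/s
For an in-line slider-crank, x = r cosθ + √(L² − r² sin²θ), so v = −rω sinθ·[1 + r cosθ/√(L² − r² sin²θ)].
With r = 0.0147 m, L = 0.0529 m, θ = 157.3°: √(L² − r² sin²θ) = 0.052595 m.
v = −0.0147·338.4·0.38591·[1 + 0.0147·-0.92254/0.052595] = -1.4247 m/s.
|v| = 1.4247 m/s.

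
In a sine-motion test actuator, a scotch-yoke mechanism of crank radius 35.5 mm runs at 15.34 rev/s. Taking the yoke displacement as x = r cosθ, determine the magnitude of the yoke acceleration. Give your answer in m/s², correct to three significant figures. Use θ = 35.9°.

ω = 96.38 rad/s (from 15.34 rev/s).
x = r cosθ ⇒ ẍ = −rω² cosθ (ω constant).
|a| = rω²|cosθ| = 0.0355·(96.38)²·|cos 35.9°| = 267.14 m/s².

267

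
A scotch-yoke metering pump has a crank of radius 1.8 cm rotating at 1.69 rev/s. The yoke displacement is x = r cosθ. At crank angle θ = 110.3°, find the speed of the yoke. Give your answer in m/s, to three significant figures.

0.179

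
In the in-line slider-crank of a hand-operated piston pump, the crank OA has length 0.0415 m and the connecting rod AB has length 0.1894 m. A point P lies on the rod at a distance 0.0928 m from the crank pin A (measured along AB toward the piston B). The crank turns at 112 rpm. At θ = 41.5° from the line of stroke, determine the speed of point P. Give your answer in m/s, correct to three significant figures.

0.395

ω = 11.73 rad/s.  Crank-pin speed |V_A| = rω = 0.48674 m/s, perpendicular to OA.
Rod angle: sinφ = −(r/L) sinθ ⇒ φ = -8.348°; ω_rod = −rω cosθ/√(L²−r²sin²θ) = -1.9453 rad/s.
V_P = V_A + ω_rod × AP, with AP = 0.0928 m along the rod.
Components: V_Px = −rω sinθ − a·ω_rod·sinφ = -0.34873 m/s;  V_Py = rω cosθ + a·ω_rod·cosφ = +0.18593 m/s.
|V_P| = √(V_Px² + V_Py²) = 0.3952 m/s.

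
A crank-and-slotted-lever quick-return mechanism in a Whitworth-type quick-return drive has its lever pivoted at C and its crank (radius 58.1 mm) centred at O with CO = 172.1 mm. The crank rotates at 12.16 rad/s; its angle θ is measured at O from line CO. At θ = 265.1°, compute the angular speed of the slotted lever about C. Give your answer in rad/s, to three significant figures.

ω = 12.16 rad/s
Crank pin A relative to C: A = (d + r cosθ, r sinθ); lever angle φ = atan2(r sinθ, d + r cosθ).
Differentiating tanφ: φ̇ = rω(d cosθ + r)/(d² + r² + 2dr cosθ).
d² + r² + 2dr cosθ = |CA|² = 0.0312859 m²;  d cosθ + r = +0.0434 m.
|ω_lever| = |0.0581·12.16·+0.0434| / 0.0312859 = 0.98005 rad/s.

0.980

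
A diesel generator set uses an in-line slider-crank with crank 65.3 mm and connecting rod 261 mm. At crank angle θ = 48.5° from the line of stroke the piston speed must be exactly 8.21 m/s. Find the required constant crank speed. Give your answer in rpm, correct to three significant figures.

For an in-line slider-crank, |v_piston| = rω|sinθ|·[1 + r cosθ/√(L² − r² sin²θ)].
With r = 0.0653 m, L = 0.261 m, θ = 48.5°: the bracketed kinematic factor |dx/dθ| = 0.057161 m.
ω = v/|dx/dθ| = 8.21/0.057161 = 143.63 rad/s.
N = 60ω/(2π) = 1371.6 rpm.

1370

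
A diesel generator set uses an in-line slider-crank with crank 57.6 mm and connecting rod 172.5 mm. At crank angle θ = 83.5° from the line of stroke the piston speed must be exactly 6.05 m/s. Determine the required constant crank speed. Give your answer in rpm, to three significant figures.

971

For an in-line slider-crank, |v_piston| = rω|sinθ|·[1 + r cosθ/√(L² − r² sin²θ)].
With r = 0.0576 m, L = 0.1725 m, θ = 83.5°: the bracketed kinematic factor |dx/dθ| = 0.059523 m.
ω = v/|dx/dθ| = 6.05/0.059523 = 101.64 rad/s.
N = 60ω/(2π) = 970.61 rpm.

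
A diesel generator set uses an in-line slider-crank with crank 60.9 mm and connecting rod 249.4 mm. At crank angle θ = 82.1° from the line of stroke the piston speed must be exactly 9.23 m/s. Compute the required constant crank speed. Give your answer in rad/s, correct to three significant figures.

148

For an in-line slider-crank, |v_piston| = rω|sinθ|·[1 + r cosθ/√(L² − r² sin²θ)].
With r = 0.0609 m, L = 0.2494 m, θ = 82.1°: the bracketed kinematic factor |dx/dθ| = 0.062409 m.
ω = v/|dx/dθ| = 9.23/0.062409 = 147.9 rad/s.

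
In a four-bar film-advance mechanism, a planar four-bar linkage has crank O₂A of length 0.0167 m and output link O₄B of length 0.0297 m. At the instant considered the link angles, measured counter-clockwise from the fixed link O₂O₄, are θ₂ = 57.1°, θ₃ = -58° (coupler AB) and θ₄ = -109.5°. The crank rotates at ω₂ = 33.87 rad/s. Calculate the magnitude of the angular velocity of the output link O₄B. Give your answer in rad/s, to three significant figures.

22.0

ω₂ = 33.87 rad/s
Differentiating the loop-closure r₂e^{iθ₂}+r₃e^{iθ₃}=r₁+r₄e^{iθ₄} gives r₂ω₂e^{iθ₂}+r₃ω₃e^{iθ₃}=r₄ω₄e^{iθ₄}.
Eliminating the other unknown: ω₄ = r₂ω₂ sin(θ₂−θ₃) / [r₄ sin(θ₄−θ₃)].
Numerator sine = +0.90557; denominator sine = -0.78261.
Result = 0.0167·33.87·(+0.90557) / (0.0297·(-0.78261)) = -22.037 rad/s; magnitude 22.037 rad/s.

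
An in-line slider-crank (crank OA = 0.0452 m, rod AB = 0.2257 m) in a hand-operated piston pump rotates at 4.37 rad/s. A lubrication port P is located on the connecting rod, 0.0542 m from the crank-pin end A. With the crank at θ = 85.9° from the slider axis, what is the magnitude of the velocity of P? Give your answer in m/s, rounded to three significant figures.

0.198

ω = 4.37 rad/s.  Crank-pin speed |V_A| = rω = 0.19752 m/s, perpendicular to OA.
Rod angle: sinφ = −(r/L) sinθ ⇒ φ = -11.523°; ω_rod = −rω cosθ/√(L²−r²sin²θ) = -0.063859 rad/s.
V_P = V_A + ω_rod × AP, with AP = 0.0542 m along the rod.
Components: V_Px = −rω sinθ − a·ω_rod·sinφ = -0.19771 m/s;  V_Py = rω cosθ + a·ω_rod·cosφ = +0.010731 m/s.
|V_P| = √(V_Px² + V_Py²) = 0.198 m/s.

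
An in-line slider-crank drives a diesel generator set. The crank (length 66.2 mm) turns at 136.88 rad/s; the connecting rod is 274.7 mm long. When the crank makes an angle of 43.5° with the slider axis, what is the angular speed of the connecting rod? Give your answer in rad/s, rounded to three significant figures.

24.3

ω = 136.9 rad/s
The rod makes angle φ with the slider axis where L sinφ = r sinθ; differentiating, L cosφ·φ̇ = r ω cosθ.
L cosφ = √(L² − r² sin²θ) = 0.27089 m.
|ω_rod| = r ω |cosθ| / √(L² − r² sin²θ) = 0.0662·136.9·0.72537/0.27089 = 24.264 rad/s.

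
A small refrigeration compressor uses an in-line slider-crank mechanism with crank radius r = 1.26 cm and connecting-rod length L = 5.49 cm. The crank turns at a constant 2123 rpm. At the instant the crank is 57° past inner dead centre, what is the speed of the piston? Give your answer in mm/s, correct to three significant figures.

2650

ω = 2π·2123/60 = 222.3 rad/s
For an in-line slider-crank, x = r cosθ + √(L² − r² sin²θ), so v = −rω sinθ·[1 + r cosθ/√(L² − r² sin²θ)].
With r = 0.0126 m, L = 0.0549 m, θ = 57°: √(L² − r² sin²θ) = 0.053873 m.
v = −0.0126·222.3·0.83867·[1 + 0.0126·0.54464/0.053873] = -2.6486 m/s.
|v| = 2.6486 m/s = 2648.6 mm/s.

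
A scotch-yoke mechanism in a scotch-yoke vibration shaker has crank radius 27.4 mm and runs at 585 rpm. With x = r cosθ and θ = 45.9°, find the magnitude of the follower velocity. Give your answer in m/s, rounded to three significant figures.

1.21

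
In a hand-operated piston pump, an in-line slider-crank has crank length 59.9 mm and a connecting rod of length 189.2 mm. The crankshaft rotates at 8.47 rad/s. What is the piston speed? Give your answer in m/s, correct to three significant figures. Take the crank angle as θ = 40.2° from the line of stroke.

0.408

ω = 8.47 rad/s
For an in-line slider-crank, x = r cosθ + √(L² − r² sin²θ), so v = −rω sinθ·[1 + r cosθ/√(L² − r² sin²θ)].
With r = 0.0599 m, L = 0.1892 m, θ = 40.2°: √(L² − r² sin²θ) = 0.18521 m.
v = −0.0599·8.47·0.64546·[1 + 0.0599·0.76380/0.18521] = -0.40837 m/s.
|v| = 0.40837 m/s.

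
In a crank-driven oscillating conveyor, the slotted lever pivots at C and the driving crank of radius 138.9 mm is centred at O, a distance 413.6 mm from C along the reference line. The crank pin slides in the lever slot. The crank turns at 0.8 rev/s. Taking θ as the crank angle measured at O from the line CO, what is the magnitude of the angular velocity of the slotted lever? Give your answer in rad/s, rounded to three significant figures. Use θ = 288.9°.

ω = 5.027 rad/s (from 0.8 rev/s).
Crank pin A relative to C: A = (d + r cosθ, r sinθ); lever angle φ = atan2(r sinθ, d + r cosθ).
Differentiating tanφ: φ̇ = rω(d cosθ + r)/(d² + r² + 2dr cosθ).
d² + r² + 2dr cosθ = |CA|² = 0.227576 m²;  d cosθ + r = +0.27287 m.
|ω_lever| = |0.1389·5.027·+0.27287| / 0.227576 = 0.83715 rad/s.

0.837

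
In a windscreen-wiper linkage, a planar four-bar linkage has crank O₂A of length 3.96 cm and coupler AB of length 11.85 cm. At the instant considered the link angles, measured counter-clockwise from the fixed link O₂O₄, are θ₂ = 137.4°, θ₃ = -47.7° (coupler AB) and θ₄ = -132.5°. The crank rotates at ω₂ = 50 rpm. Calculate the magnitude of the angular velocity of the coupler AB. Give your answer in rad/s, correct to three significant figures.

ω₂ = 5.236 rad/s (from 50 rpm).
Differentiating the loop-closure r₂e^{iθ₂}+r₃e^{iθ₃}=r₁+r₄e^{iθ₄} gives r₂ω₂e^{iθ₂}+r₃ω₃e^{iθ₃}=r₄ω₄e^{iθ₄}.
Eliminating the other unknown: ω₃ = r₂ω₂ sin(θ₄−θ₂) / [r₃ sin(θ₃−θ₄)].
Numerator sine = +1.00000; denominator sine = +0.99588.
Result = 0.0396·5.236·(+1.00000) / (0.1185·(+0.99588)) = +1.757 rad/s; magnitude 1.757 rad/s.

1.76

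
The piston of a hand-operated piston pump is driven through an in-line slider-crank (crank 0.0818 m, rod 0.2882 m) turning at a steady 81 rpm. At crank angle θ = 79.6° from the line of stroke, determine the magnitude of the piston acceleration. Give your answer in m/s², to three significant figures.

0.559

ω = 2π·81/60 = 8.482 rad/s
x(θ) = r cosθ + √(L² − r² sin²θ); with ω constant, a = ω²·d²x/dθ².
d²x/dθ² = −r cosθ − r²(cos2θ)/√u − r⁴ sin²2θ/(4u^{3/2}),  u = L² − r² sin²θ = 0.076586 m².
Substituting r = 0.0818 m, L = 0.2882 m, θ = 79.6°: d²x/dθ² = +0.0077697 m.
a = ω²·d²x/dθ² = (8.482)²·(+0.0077697) = +0.55903 m/s²;  |a| = 0.55903 m/s².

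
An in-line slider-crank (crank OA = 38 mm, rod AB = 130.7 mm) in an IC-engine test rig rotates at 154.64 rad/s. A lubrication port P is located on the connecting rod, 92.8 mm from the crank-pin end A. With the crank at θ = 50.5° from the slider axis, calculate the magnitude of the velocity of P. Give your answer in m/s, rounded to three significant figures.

ω = 154.6 rad/s.  Crank-pin speed |V_A| = rω = 5.8763 m/s, perpendicular to OA.
Rod angle: sinφ = −(r/L) sinθ ⇒ φ = -12.964°; ω_rod = −rω cosθ/√(L²−r²sin²θ) = -29.346 rad/s.
V_P = V_A + ω_rod × AP, with AP = 0.0928 m along the rod.
Components: V_Px = −rω sinθ − a·ω_rod·sinφ = -5.1453 m/s;  V_Py = rω cosθ + a·ω_rod·cosφ = +1.0839 m/s.
|V_P| = √(V_Px² + V_Py²) = 5.2582 m/s.

5.26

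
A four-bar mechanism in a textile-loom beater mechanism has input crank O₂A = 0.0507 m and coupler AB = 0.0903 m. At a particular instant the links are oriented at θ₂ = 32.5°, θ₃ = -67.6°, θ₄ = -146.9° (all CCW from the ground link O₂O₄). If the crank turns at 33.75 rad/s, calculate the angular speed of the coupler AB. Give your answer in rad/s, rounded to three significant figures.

ω₂ = 33.75 rad/s
Differentiating the loop-closure r₂e^{iθ₂}+r₃e^{iθ₃}=r₁+r₄e^{iθ₄} gives r₂ω₂e^{iθ₂}+r₃ω₃e^{iθ₃}=r₄ω₄e^{iθ₄}.
Eliminating the other unknown: ω₃ = r₂ω₂ sin(θ₄−θ₂) / [r₃ sin(θ₃−θ₄)].
Numerator sine = -0.01047; denominator sine = +0.98261.
Result = 0.0507·33.75·(-0.01047) / (0.0903·(+0.98261)) = -0.20194 rad/s; magnitude 0.20194 rad/s.

0.202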